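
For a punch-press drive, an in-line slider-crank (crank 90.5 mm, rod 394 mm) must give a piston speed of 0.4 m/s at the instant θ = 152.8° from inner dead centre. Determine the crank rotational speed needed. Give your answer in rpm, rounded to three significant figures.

116

For an in-line slider-crank, |v_piston| = rω|sinθ|·[1 + r cosθ/√(L² − r² sin²θ)].
With r = 0.0905 m, L = 0.394 m, θ = 152.8°: the bracketed kinematic factor |dx/dθ| = 0.032869 m.
ω = v/|dx/dθ| = 0.4/0.032869 = 12.169 rad/s.
N = 60ω/(2π) = 116.21 rpm.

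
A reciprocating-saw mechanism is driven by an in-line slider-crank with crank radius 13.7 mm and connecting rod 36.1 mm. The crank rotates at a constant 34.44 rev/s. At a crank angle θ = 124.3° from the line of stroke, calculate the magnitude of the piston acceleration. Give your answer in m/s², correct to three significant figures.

446

ω = 2π·34.4 = 216.4 rad/s
x(θ) = r cosθ + √(L² − r² sin²θ); with ω constant, a = ω²·d²x/dθ².
d²x/dθ² = −r cosθ − r²(cos2θ)/√u − r⁴ sin²2θ/(4u^{3/2}),  u = L² − r² sin²θ = 0.00117512 m².
Substituting r = 0.0137 m, L = 0.0361 m, θ = 124.3°: d²x/dθ² = +0.0095286 m.
a = ω²·d²x/dθ² = (216.4)²·(+0.0095286) = +446.18 m/s²;  |a| = 446.18 m/s².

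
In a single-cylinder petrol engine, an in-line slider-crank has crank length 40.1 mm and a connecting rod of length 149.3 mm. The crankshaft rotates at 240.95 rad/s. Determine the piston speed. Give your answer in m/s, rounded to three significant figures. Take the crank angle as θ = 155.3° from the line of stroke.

3.05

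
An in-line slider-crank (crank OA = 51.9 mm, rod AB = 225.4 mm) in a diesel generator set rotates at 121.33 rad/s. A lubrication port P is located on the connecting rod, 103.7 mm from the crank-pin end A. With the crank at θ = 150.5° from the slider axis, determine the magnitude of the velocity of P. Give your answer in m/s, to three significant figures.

4.08

ω = 121.3 rad/s.  Crank-pin speed |V_A| = rω = 6.297 m/s, perpendicular to OA.
Rod angle: sinφ = −(r/L) sinθ ⇒ φ = -6.510°; ω_rod = −rω cosθ/√(L²−r²sin²θ) = +24.473 rad/s.
V_P = V_A + ω_rod × AP, with AP = 0.1037 m along the rod.
Components: V_Px = −rω sinθ − a·ω_rod·sinφ = -2.8131 m/s;  V_Py = rω cosθ + a·ω_rod·cosφ = -2.9592 m/s.
|V_P| = √(V_Px² + V_Py²) = 4.0829 m/s.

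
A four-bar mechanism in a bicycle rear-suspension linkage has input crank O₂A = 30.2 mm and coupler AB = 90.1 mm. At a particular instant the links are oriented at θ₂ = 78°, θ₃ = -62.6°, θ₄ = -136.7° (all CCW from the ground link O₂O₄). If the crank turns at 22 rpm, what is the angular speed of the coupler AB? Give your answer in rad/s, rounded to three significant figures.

0.457

ω₂ = 2.304 rad/s (from 22 rpm).
Differentiating the loop-closure r₂e^{iθ₂}+r₃e^{iθ₃}=r₁+r₄e^{iθ₄} gives r₂ω₂e^{iθ₂}+r₃ω₃e^{iθ₃}=r₄ω₄e^{iθ₄}.
Eliminating the other unknown: ω₃ = r₂ω₂ sin(θ₄−θ₂) / [r₃ sin(θ₃−θ₄)].
Numerator sine = +0.56928; denominator sine = +0.96174.
Result = 0.0302·2.304·(+0.56928) / (0.0901·(+0.96174)) = +0.45709 rad/s; magnitude 0.45709 rad/s.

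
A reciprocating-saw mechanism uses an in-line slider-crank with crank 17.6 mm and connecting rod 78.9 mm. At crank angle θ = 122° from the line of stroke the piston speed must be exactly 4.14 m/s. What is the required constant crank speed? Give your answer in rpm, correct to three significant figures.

For an in-line slider-crank, |v_piston| = rω|sinθ|·[1 + r cosθ/√(L² − r² sin²θ)].
With r = 0.0176 m, L = 0.0789 m, θ = 122°: the bracketed kinematic factor |dx/dθ| = 0.013129 m.
ω = v/|dx/dθ| = 4.14/0.013129 = 315.34 rad/s.
N = 60ω/(2π) = 3011.2 rpm.

3010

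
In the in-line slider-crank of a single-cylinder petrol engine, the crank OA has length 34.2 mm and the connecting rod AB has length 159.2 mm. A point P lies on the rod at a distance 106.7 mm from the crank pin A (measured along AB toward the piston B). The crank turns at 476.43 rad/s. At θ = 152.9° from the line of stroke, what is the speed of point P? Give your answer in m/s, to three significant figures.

ω = 476.4 rad/s.  Crank-pin speed |V_A| = rω = 16.294 m/s, perpendicular to OA.
Rod angle: sinφ = −(r/L) sinθ ⇒ φ = -5.616°; ω_rod = −rω cosθ/√(L²−r²sin²θ) = +91.552 rad/s.
V_P = V_A + ω_rod × AP, with AP = 0.1067 m along the rod.
Components: V_Px = −rω sinθ − a·ω_rod·sinφ = -6.4666 m/s;  V_Py = rω cosθ + a·ω_rod·cosφ = -4.7834 m/s.
|V_P| = √(V_Px² + V_Py²) = 8.0435 m/s.

8.04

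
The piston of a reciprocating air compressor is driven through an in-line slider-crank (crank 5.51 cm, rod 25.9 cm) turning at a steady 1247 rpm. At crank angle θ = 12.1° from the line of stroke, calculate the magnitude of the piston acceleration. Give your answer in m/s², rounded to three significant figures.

ω = 2π·1247/60 = 130.6 rad/s
x(θ) = r cosθ + √(L² − r² sin²θ); with ω constant, a = ω²·d²x/dθ².
d²x/dθ² = −r cosθ − r²(cos2θ)/√u − r⁴ sin²2θ/(4u^{3/2}),  u = L² − r² sin²θ = 0.0669476 m².
Substituting r = 0.0551 m, L = 0.259 m, θ = 12.1°: d²x/dθ² = -0.064601 m.
a = ω²·d²x/dθ² = (130.6)²·(-0.064601) = -1101.6 m/s²;  |a| = 1101.6 m/s².

1100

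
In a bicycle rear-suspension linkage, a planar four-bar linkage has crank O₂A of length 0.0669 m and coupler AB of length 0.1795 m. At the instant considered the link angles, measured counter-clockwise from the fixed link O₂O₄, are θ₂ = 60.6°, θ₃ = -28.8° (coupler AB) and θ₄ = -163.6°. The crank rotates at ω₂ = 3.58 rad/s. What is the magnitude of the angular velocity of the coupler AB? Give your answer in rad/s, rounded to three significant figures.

1.31

ω₂ = 3.58 rad/s
Differentiating the loop-closure r₂e^{iθ₂}+r₃e^{iθ₃}=r₁+r₄e^{iθ₄} gives r₂ω₂e^{iθ₂}+r₃ω₃e^{iθ₃}=r₄ω₄e^{iθ₄}.
Eliminating the other unknown: ω₃ = r₂ω₂ sin(θ₄−θ₂) / [r₃ sin(θ₃−θ₄)].
Numerator sine = +0.69717; denominator sine = +0.70957.
Result = 0.0669·3.58·(+0.69717) / (0.1795·(+0.70957)) = +1.3109 rad/s; magnitude 1.3109 rad/s.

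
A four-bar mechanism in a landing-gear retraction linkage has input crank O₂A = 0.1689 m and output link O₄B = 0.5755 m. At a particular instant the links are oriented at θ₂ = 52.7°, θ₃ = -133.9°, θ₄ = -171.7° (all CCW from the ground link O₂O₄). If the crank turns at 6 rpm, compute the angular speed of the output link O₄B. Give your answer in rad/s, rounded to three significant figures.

0.0346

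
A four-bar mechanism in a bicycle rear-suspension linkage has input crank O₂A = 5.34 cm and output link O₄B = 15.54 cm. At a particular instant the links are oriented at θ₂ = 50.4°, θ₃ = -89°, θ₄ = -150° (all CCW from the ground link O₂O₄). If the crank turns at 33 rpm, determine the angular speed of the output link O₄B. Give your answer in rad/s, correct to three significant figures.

0.884

ω₂ = 3.456 rad/s (from 33 rpm).
Differentiating the loop-closure r₂e^{iθ₂}+r₃e^{iθ₃}=r₁+r₄e^{iθ₄} gives r₂ω₂e^{iθ₂}+r₃ω₃e^{iθ₃}=r₄ω₄e^{iθ₄}.
Eliminating the other unknown: ω₄ = r₂ω₂ sin(θ₂−θ₃) / [r₄ sin(θ₄−θ₃)].
Numerator sine = +0.65077; denominator sine = -0.87462.
Result = 0.0534·3.456·(+0.65077) / (0.1554·(-0.87462)) = -0.88358 rad/s; magnitude 0.88358 rad/s.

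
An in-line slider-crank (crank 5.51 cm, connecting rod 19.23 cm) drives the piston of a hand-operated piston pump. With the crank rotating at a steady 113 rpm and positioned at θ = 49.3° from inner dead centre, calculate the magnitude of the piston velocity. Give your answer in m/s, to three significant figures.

0.589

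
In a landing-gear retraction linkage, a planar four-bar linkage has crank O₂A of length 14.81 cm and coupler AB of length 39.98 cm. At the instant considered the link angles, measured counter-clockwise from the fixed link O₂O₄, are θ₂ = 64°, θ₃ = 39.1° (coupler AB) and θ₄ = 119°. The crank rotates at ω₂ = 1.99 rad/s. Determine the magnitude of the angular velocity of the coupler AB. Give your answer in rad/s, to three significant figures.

0.613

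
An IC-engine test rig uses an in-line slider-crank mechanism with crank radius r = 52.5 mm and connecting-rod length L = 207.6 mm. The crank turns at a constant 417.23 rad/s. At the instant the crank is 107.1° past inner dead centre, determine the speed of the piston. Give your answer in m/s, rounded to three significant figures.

19.3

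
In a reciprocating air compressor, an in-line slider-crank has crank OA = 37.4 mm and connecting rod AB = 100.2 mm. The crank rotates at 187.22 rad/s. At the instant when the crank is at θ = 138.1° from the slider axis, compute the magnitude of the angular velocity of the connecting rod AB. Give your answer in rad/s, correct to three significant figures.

ω = 187.2 rad/s
The rod makes angle φ with the slider axis where L sinφ = r sinθ; differentiating, L cosφ·φ̇ = r ω cosθ.
L cosφ = √(L² − r² sin²θ) = 0.097037 m.
|ω_rod| = r ω |cosθ| / √(L² − r² sin²θ) = 0.0374·187.2·0.74431/0.097037 = 53.708 rad/s.

53.7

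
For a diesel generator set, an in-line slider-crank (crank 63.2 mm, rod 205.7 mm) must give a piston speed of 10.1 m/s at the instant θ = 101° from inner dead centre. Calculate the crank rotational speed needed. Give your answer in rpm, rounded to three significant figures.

For an in-line slider-crank, |v_piston| = rω|sinθ|·[1 + r cosθ/√(L² − r² sin²θ)].
With r = 0.0632 m, L = 0.2057 m, θ = 101°: the bracketed kinematic factor |dx/dθ| = 0.058224 m.
ω = v/|dx/dθ| = 10.1/0.058224 = 173.47 rad/s.
N = 60ω/(2π) = 1656.5 rpm.

1660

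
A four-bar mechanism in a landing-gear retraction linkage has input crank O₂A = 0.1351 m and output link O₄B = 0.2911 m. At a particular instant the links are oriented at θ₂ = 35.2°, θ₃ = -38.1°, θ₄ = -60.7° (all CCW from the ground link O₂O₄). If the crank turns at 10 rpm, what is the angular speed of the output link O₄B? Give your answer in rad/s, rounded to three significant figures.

1.21

ω₂ = 1.047 rad/s (from 10 rpm).
Differentiating the loop-closure r₂e^{iθ₂}+r₃e^{iθ₃}=r₁+r₄e^{iθ₄} gives r₂ω₂e^{iθ₂}+r₃ω₃e^{iθ₃}=r₄ω₄e^{iθ₄}.
Eliminating the other unknown: ω₄ = r₂ω₂ sin(θ₂−θ₃) / [r₄ sin(θ₄−θ₃)].
Numerator sine = +0.95782; denominator sine = -0.38430.
Result = 0.1351·1.047·(+0.95782) / (0.2911·(-0.38430)) = -1.2113 rad/s; magnitude 1.2113 rad/s.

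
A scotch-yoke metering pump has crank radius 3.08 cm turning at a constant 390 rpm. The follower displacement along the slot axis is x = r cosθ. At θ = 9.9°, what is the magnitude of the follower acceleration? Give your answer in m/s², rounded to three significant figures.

ω = 40.84 rad/s (from 390 rpm).
x = r cosθ ⇒ ẍ = −rω² cosθ (ω constant).
|a| = rω²|cosθ| = 0.0308·(40.84)²·|cos 9.9°| = 50.608 m/s².

50.6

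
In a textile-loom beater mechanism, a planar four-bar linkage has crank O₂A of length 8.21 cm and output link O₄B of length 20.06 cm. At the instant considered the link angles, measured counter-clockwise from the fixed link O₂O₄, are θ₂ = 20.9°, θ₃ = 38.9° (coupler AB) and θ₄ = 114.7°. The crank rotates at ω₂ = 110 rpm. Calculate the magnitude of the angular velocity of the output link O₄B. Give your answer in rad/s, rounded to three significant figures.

ω₂ = 11.52 rad/s (from 110 rpm).
Differentiating the loop-closure r₂e^{iθ₂}+r₃e^{iθ₃}=r₁+r₄e^{iθ₄} gives r₂ω₂e^{iθ₂}+r₃ω₃e^{iθ₃}=r₄ω₄e^{iθ₄}.
Eliminating the other unknown: ω₄ = r₂ω₂ sin(θ₂−θ₃) / [r₄ sin(θ₄−θ₃)].
Numerator sine = -0.30902; denominator sine = +0.96945.
Result = 0.0821·11.52·(-0.30902) / (0.2006·(+0.96945)) = -1.5028 rad/s; magnitude 1.5028 rad/s.

1.50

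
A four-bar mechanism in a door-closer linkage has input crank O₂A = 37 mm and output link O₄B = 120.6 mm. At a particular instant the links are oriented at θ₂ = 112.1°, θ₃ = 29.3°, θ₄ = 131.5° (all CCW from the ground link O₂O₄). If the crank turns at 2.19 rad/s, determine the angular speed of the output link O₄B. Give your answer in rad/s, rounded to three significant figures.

0.682

ω₂ = 2.19 rad/s
Differentiating the loop-closure r₂e^{iθ₂}+r₃e^{iθ₃}=r₁+r₄e^{iθ₄} gives r₂ω₂e^{iθ₂}+r₃ω₃e^{iθ₃}=r₄ω₄e^{iθ₄}.
Eliminating the other unknown: ω₄ = r₂ω₂ sin(θ₂−θ₃) / [r₄ sin(θ₄−θ₃)].
Numerator sine = +0.99211; denominator sine = +0.97742.
Result = 0.037·2.19·(+0.99211) / (0.1206·(+0.97742)) = +0.68199 rad/s; magnitude 0.68199 rad/s.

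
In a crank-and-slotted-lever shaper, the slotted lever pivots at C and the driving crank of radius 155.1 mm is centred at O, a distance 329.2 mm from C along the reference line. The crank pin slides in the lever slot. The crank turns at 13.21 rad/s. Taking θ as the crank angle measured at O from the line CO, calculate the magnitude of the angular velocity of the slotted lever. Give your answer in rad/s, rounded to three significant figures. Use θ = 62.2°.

3.51

ω = 13.21 rad/s
Crank pin A relative to C: A = (d + r cosθ, r sinθ); lever angle φ = atan2(r sinθ, d + r cosθ).
Differentiating tanφ: φ̇ = rω(d cosθ + r)/(d² + r² + 2dr cosθ).
d² + r² + 2dr cosθ = |CA|² = 0.180055 m²;  d cosθ + r = +0.30863 m.
|ω_lever| = |0.1551·13.21·+0.30863| / 0.180055 = 3.512 rad/s.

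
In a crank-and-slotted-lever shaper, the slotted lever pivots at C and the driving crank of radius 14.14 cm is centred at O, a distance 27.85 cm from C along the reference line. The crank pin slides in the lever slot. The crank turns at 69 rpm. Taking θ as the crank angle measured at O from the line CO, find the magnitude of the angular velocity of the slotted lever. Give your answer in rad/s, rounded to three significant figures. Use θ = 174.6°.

ω = 7.226 rad/s (from 69 rpm).
Crank pin A relative to C: A = (d + r cosθ, r sinθ); lever angle φ = atan2(r sinθ, d + r cosθ).
Differentiating tanφ: φ̇ = rω(d cosθ + r)/(d² + r² + 2dr cosθ).
d² + r² + 2dr cosθ = |CA|² = 0.0191459 m²;  d cosθ + r = -0.13586 m.
|ω_lever| = |0.1414·7.226·-0.13586| / 0.0191459 = 7.2503 rad/s.

7.25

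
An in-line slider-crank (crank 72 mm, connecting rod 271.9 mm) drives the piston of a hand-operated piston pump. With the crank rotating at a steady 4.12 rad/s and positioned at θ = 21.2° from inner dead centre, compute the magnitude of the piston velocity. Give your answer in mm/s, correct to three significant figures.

ω = 4.12 rad/s
For an in-line slider-crank, x = r cosθ + √(L² − r² sin²θ), so v = −rω sinθ·[1 + r cosθ/√(L² − r² sin²θ)].
With r = 0.072 m, L = 0.2719 m, θ = 21.2°: √(L² − r² sin²θ) = 0.27065 m.
v = −0.072·4.12·0.36162·[1 + 0.072·0.93232/0.27065] = -0.13388 m/s.
|v| = 0.13388 m/s = 133.88 mm/s.

134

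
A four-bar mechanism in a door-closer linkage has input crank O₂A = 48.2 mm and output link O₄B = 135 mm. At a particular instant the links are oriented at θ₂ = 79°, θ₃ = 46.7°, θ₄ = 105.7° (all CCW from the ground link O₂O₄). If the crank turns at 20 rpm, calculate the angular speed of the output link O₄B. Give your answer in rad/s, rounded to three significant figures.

0.466

ω₂ = 2.094 rad/s (from 20 rpm).
Differentiating the loop-closure r₂e^{iθ₂}+r₃e^{iθ₃}=r₁+r₄e^{iθ₄} gives r₂ω₂e^{iθ₂}+r₃ω₃e^{iθ₃}=r₄ω₄e^{iθ₄}.
Eliminating the other unknown: ω₄ = r₂ω₂ sin(θ₂−θ₃) / [r₄ sin(θ₄−θ₃)].
Numerator sine = +0.53435; denominator sine = +0.85717.
Result = 0.0482·2.094·(+0.53435) / (0.135·(+0.85717)) = +0.46616 rad/s; magnitude 0.46616 rad/s.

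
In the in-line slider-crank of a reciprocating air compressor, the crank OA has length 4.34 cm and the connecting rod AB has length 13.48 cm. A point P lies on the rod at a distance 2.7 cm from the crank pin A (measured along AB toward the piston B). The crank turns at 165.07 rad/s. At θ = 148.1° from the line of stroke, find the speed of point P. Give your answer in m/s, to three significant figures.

ω = 165.1 rad/s.  Crank-pin speed |V_A| = rω = 7.164 m/s, perpendicular to OA.
Rod angle: sinφ = −(r/L) sinθ ⇒ φ = -9.796°; ω_rod = −rω cosθ/√(L²−r²sin²θ) = +45.787 rad/s.
V_P = V_A + ω_rod × AP, with AP = 0.027 m along the rod.
Components: V_Px = −rω sinθ − a·ω_rod·sinφ = -3.5754 m/s;  V_Py = rω cosθ + a·ω_rod·cosφ = -4.8638 m/s.
|V_P| = √(V_Px² + V_Py²) = 6.0366 m/s.

6.04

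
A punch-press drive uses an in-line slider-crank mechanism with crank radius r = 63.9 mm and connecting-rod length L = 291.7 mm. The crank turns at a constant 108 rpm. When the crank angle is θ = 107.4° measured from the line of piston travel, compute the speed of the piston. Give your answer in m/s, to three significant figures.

0.643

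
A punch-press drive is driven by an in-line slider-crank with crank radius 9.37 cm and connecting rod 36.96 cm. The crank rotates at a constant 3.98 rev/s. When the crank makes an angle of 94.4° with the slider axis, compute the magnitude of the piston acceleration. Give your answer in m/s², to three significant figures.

19.7

ω = 2π·3.98 = 25.01 rad/s
x(θ) = r cosθ + √(L² − r² sin²θ); with ω constant, a = ω²·d²x/dθ².
d²x/dθ² = −r cosθ − r²(cos2θ)/√u − r⁴ sin²2θ/(4u^{3/2}),  u = L² − r² sin²θ = 0.127876 m².
Substituting r = 0.0937 m, L = 0.3696 m, θ = 94.4°: d²x/dθ² = +0.031442 m.
a = ω²·d²x/dθ² = (25.01)²·(+0.031442) = +19.662 m/s²;  |a| = 19.662 m/s².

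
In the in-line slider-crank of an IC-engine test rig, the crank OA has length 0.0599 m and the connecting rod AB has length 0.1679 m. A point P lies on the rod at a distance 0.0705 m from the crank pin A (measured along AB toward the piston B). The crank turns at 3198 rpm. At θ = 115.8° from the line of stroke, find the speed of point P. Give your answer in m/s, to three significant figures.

17.6

ω = 334.9 rad/s.  Crank-pin speed |V_A| = rω = 20.06 m/s, perpendicular to OA.
Rod angle: sinφ = −(r/L) sinθ ⇒ φ = -18.735°; ω_rod = −rω cosθ/√(L²−r²sin²θ) = +54.91 rad/s.
V_P = V_A + ω_rod × AP, with AP = 0.0705 m along the rod.
Components: V_Px = −rω sinθ − a·ω_rod·sinφ = -16.817 m/s;  V_Py = rω cosθ + a·ω_rod·cosφ = -5.0648 m/s.
|V_P| = √(V_Px² + V_Py²) = 17.563 m/s.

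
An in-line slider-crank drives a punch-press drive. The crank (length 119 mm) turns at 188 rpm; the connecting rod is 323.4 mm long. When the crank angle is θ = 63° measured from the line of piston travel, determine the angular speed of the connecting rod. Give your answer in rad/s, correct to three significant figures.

ω = 19.69 rad/s (converted from 188 rpm).
The rod makes angle φ with the slider axis where L sinφ = r sinθ; differentiating, L cosφ·φ̇ = r ω cosθ.
L cosφ = √(L² − r² sin²θ) = 0.30552 m.
|ω_rod| = r ω |cosθ| / √(L² − r² sin²θ) = 0.119·19.69·0.45399/0.30552 = 3.4812 rad/s.

3.48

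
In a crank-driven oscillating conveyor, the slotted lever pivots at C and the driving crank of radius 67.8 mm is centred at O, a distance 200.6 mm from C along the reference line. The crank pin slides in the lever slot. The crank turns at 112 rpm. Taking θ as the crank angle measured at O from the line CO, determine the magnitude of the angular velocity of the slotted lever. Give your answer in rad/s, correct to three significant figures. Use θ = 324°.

ω = 11.73 rad/s (from 112 rpm).
Crank pin A relative to C: A = (d + r cosθ, r sinθ); lever angle φ = atan2(r sinθ, d + r cosθ).
Differentiating tanφ: φ̇ = rω(d cosθ + r)/(d² + r² + 2dr cosθ).
d² + r² + 2dr cosθ = |CA|² = 0.0668436 m²;  d cosθ + r = +0.23009 m.
|ω_lever| = |0.0678·11.73·+0.23009| / 0.0668436 = 2.7372 rad/s.

2.74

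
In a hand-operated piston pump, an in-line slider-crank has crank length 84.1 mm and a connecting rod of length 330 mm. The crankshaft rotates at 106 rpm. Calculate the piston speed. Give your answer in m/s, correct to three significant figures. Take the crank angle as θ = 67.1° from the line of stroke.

0.948

ω = 2π·106/60 = 11.1 rad/s
For an in-line slider-crank, x = r cosθ + √(L² − r² sin²θ), so v = −rω sinθ·[1 + r cosθ/√(L² − r² sin²θ)].
With r = 0.0841 m, L = 0.33 m, θ = 67.1°: √(L² − r² sin²θ) = 0.32078 m.
v = −0.0841·11.1·0.92119·[1 + 0.0841·0.38912/0.32078] = -0.94769 m/s.
|v| = 0.94769 m/s.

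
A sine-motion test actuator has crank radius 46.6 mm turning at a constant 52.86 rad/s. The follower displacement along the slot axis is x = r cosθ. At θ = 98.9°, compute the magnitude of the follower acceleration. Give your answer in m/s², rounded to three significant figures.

20.1

ω = 52.86 rad/s
x = r cosθ ⇒ ẍ = −rω² cosθ (ω constant).
|a| = rω²|cosθ| = 0.0466·(52.86)²·|cos 98.9°| = 20.145 m/s².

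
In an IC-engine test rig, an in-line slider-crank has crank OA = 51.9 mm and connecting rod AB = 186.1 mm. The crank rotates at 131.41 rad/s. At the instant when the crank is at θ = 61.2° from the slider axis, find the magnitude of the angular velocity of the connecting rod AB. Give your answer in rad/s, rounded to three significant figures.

ω = 131.4 rad/s
The rod makes angle φ with the slider axis where L sinφ = r sinθ; differentiating, L cosφ·φ̇ = r ω cosθ.
L cosφ = √(L² − r² sin²θ) = 0.18046 m.
|ω_rod| = r ω |cosθ| / √(L² − r² sin²θ) = 0.0519·131.4·0.48175/0.18046 = 18.207 rad/s.

18.2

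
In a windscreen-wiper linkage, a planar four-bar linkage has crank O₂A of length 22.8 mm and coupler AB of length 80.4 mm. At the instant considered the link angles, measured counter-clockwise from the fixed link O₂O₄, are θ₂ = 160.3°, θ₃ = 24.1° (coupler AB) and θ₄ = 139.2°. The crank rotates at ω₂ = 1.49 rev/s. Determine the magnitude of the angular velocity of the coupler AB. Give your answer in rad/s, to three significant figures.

ω₂ = 9.362 rad/s (from 1.49 rev/s).
Differentiating the loop-closure r₂e^{iθ₂}+r₃e^{iθ₃}=r₁+r₄e^{iθ₄} gives r₂ω₂e^{iθ₂}+r₃ω₃e^{iθ₃}=r₄ω₄e^{iθ₄}.
Eliminating the other unknown: ω₃ = r₂ω₂ sin(θ₄−θ₂) / [r₃ sin(θ₃−θ₄)].
Numerator sine = -0.36000; denominator sine = -0.90557.
Result = 0.0228·9.362·(-0.36000) / (0.0804·(-0.90557)) = +1.0554 rad/s; magnitude 1.0554 rad/s.

1.06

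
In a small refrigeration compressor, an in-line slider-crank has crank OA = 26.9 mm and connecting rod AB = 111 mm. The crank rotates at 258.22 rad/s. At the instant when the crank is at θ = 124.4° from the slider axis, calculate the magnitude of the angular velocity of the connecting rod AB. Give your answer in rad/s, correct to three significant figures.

ω = 258.2 rad/s
The rod makes angle φ with the slider axis where L sinφ = r sinθ; differentiating, L cosφ·φ̇ = r ω cosθ.
L cosφ = √(L² − r² sin²θ) = 0.10876 m.
|ω_rod| = r ω |cosθ| / √(L² − r² sin²θ) = 0.0269·258.2·0.56497/0.10876 = 36.083 rad/s.

36.1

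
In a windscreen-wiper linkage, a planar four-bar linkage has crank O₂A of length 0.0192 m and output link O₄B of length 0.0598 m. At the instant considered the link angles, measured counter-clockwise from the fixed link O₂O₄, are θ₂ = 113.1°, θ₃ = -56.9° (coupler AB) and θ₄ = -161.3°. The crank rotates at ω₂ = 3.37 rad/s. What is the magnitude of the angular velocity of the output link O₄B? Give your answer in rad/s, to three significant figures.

ω₂ = 3.37 rad/s
Differentiating the loop-closure r₂e^{iθ₂}+r₃e^{iθ₃}=r₁+r₄e^{iθ₄} gives r₂ω₂e^{iθ₂}+r₃ω₃e^{iθ₃}=r₄ω₄e^{iθ₄}.
Eliminating the other unknown: ω₄ = r₂ω₂ sin(θ₂−θ₃) / [r₄ sin(θ₄−θ₃)].
Numerator sine = +0.17365; denominator sine = -0.96858.
Result = 0.0192·3.37·(+0.17365) / (0.0598·(-0.96858)) = -0.19398 rad/s; magnitude 0.19398 rad/s.

0.194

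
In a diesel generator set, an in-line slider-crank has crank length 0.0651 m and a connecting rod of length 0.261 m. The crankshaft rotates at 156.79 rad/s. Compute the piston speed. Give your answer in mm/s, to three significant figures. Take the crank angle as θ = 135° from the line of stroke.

5920

ω = 156.8 rad/s
For an in-line slider-crank, x = r cosθ + √(L² − r² sin²θ), so v = −rω sinθ·[1 + r cosθ/√(L² − r² sin²θ)].
With r = 0.0651 m, L = 0.261 m, θ = 135°: √(L² − r² sin²θ) = 0.25691 m.
v = −0.0651·156.8·0.70711·[1 + 0.0651·-0.70711/0.25691] = -5.9242 m/s.
|v| = 5.9242 m/s = 5924.2 mm/s.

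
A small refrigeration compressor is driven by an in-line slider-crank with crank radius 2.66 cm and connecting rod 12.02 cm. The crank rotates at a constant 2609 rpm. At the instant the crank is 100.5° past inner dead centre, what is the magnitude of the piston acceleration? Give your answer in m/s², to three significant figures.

ω = 2π·2609/60 = 273.2 rad/s
x(θ) = r cosθ + √(L² − r² sin²θ); with ω constant, a = ω²·d²x/dθ².
d²x/dθ² = −r cosθ − r²(cos2θ)/√u − r⁴ sin²2θ/(4u^{3/2}),  u = L² − r² sin²θ = 0.013764 m².
Substituting r = 0.0266 m, L = 0.1202 m, θ = 100.5°: d²x/dθ² = +0.010468 m.
a = ω²·d²x/dθ² = (273.2)²·(+0.010468) = +781.39 m/s²;  |a| = 781.39 m/s².

781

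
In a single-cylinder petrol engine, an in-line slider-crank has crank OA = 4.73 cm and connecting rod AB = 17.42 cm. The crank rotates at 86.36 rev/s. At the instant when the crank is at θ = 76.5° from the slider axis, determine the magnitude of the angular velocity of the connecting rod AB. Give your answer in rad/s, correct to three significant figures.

35.7

ω = 542.6 rad/s (converted from 86.36 rev/s).
The rod makes angle φ with the slider axis where L sinφ = r sinθ; differentiating, L cosφ·φ̇ = r ω cosθ.
L cosφ = √(L² − r² sin²θ) = 0.16802 m.
|ω_rod| = r ω |cosθ| / √(L² − r² sin²θ) = 0.0473·542.6·0.23345/0.16802 = 35.66 rad/s.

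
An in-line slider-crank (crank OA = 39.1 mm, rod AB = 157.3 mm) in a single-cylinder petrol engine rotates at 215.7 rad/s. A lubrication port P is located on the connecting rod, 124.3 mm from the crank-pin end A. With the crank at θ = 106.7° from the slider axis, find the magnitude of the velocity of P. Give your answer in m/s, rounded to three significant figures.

7.63

ω = 215.7 rad/s.  Crank-pin speed |V_A| = rω = 8.4339 m/s, perpendicular to OA.
Rod angle: sinφ = −(r/L) sinθ ⇒ φ = -13.774°; ω_rod = −rω cosθ/√(L²−r²sin²θ) = +15.863 rad/s.
V_P = V_A + ω_rod × AP, with AP = 0.1243 m along the rod.
Components: V_Px = −rω sinθ − a·ω_rod·sinφ = -7.6087 m/s;  V_Py = rω cosθ + a·ω_rod·cosφ = -0.50844 m/s.
|V_P| = √(V_Px² + V_Py²) = 7.6257 m/s.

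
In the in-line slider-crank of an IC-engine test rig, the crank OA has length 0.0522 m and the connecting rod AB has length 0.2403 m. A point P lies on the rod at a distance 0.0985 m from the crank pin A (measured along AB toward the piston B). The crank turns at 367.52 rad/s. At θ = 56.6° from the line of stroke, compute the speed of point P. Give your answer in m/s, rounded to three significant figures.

ω = 367.5 rad/s.  Crank-pin speed |V_A| = rω = 19.185 m/s, perpendicular to OA.
Rod angle: sinφ = −(r/L) sinθ ⇒ φ = -10.449°; ω_rod = −rω cosθ/√(L²−r²sin²θ) = -44.689 rad/s.
V_P = V_A + ω_rod × AP, with AP = 0.0985 m along the rod.
Components: V_Px = −rω sinθ − a·ω_rod·sinφ = -16.814 m/s;  V_Py = rω cosθ + a·ω_rod·cosφ = +6.2318 m/s.
|V_P| = √(V_Px² + V_Py²) = 17.932 m/s.

17.9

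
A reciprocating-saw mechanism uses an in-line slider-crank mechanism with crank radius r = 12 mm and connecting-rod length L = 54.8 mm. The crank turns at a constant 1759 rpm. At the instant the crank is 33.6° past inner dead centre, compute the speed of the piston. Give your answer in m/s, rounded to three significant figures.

ω = 2π·1759/60 = 184.2 rad/s
For an in-line slider-crank, x = r cosθ + √(L² − r² sin²θ), so v = −rω sinθ·[1 + r cosθ/√(L² − r² sin²θ)].
With r = 0.012 m, L = 0.0548 m, θ = 33.6°: √(L² − r² sin²θ) = 0.054396 m.
v = −0.012·184.2·0.55339·[1 + 0.012·0.83292/0.054396] = -1.448 m/s.
|v| = 1.448 m/s.

1.45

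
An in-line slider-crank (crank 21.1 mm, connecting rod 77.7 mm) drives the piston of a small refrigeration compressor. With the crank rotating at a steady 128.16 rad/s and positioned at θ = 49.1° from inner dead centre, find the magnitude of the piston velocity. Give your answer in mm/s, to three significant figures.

2420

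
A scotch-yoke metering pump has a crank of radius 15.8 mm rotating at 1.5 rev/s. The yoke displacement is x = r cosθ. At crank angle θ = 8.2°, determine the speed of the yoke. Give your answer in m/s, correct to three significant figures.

ω = 9.425 rad/s (from 1.5 rev/s).
x = r cosθ ⇒ ẋ = −rω sinθ.
|v| = rω|sinθ| = 0.0158·9.425·|sin 8.2°| = 0.021239 m/s.

0.0212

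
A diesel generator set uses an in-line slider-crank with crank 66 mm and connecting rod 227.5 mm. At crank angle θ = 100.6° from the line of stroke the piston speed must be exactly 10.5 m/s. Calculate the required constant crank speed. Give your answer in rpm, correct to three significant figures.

For an in-line slider-crank, |v_piston| = rω|sinθ|·[1 + r cosθ/√(L² − r² sin²θ)].
With r = 0.066 m, L = 0.2275 m, θ = 100.6°: the bracketed kinematic factor |dx/dθ| = 0.061262 m.
ω = v/|dx/dθ| = 10.5/0.061262 = 171.4 rad/s.
N = 60ω/(2π) = 1636.7 rpm.

1640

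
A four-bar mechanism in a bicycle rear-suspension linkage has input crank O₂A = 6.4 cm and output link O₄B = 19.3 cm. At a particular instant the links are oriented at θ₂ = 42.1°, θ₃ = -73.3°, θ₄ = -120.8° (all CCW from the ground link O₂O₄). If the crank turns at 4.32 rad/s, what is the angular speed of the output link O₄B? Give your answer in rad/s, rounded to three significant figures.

ω₂ = 4.32 rad/s
Differentiating the loop-closure r₂e^{iθ₂}+r₃e^{iθ₃}=r₁+r₄e^{iθ₄} gives r₂ω₂e^{iθ₂}+r₃ω₃e^{iθ₃}=r₄ω₄e^{iθ₄}.
Eliminating the other unknown: ω₄ = r₂ω₂ sin(θ₂−θ₃) / [r₄ sin(θ₄−θ₃)].
Numerator sine = +0.90334; denominator sine = -0.73728.
Result = 0.064·4.32·(+0.90334) / (0.193·(-0.73728)) = -1.7552 rad/s; magnitude 1.7552 rad/s.

1.76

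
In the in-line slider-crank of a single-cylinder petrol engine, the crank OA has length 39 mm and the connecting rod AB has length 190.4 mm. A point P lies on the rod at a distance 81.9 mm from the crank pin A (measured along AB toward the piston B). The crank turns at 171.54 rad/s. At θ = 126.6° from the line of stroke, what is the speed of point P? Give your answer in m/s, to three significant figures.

ω = 171.5 rad/s.  Crank-pin speed |V_A| = rω = 6.6901 m/s, perpendicular to OA.
Rod angle: sinφ = −(r/L) sinθ ⇒ φ = -9.465°; ω_rod = −rω cosθ/√(L²−r²sin²θ) = +21.239 rad/s.
V_P = V_A + ω_rod × AP, with AP = 0.0819 m along the rod.
Components: V_Px = −rω sinθ − a·ω_rod·sinφ = -5.0849 m/s;  V_Py = rω cosθ + a·ω_rod·cosφ = -2.273 m/s.
|V_P| = √(V_Px² + V_Py²) = 5.5698 m/s.

5.57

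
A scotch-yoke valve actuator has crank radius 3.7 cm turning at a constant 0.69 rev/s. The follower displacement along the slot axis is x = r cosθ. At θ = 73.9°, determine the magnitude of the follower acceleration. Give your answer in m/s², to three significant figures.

0.193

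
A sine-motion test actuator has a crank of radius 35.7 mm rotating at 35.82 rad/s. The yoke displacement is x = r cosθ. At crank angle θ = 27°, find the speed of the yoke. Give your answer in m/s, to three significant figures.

0.581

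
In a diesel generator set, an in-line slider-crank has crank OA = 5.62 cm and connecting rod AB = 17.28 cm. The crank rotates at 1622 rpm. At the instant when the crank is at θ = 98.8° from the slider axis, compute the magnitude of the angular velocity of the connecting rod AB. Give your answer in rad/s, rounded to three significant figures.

8.92

ω = 169.9 rad/s (converted from 1622 rpm).
The rod makes angle φ with the slider axis where L sinφ = r sinθ; differentiating, L cosφ·φ̇ = r ω cosθ.
L cosφ = √(L² − r² sin²θ) = 0.16363 m.
|ω_rod| = r ω |cosθ| / √(L² − r² sin²θ) = 0.0562·169.9·0.15299/0.16363 = 8.9248 rad/s.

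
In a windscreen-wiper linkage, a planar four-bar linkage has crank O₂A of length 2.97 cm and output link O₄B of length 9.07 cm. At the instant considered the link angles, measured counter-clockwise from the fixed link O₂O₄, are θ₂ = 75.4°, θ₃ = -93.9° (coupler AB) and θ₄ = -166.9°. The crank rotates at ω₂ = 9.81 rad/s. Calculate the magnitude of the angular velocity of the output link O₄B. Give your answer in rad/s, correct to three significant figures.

ω₂ = 9.81 rad/s
Differentiating the loop-closure r₂e^{iθ₂}+r₃e^{iθ₃}=r₁+r₄e^{iθ₄} gives r₂ω₂e^{iθ₂}+r₃ω₃e^{iθ₃}=r₄ω₄e^{iθ₄}.
Eliminating the other unknown: ω₄ = r₂ω₂ sin(θ₂−θ₃) / [r₄ sin(θ₄−θ₃)].
Numerator sine = +0.18567; denominator sine = -0.95630.
Result = 0.0297·9.81·(+0.18567) / (0.0907·(-0.95630)) = -0.62367 rad/s; magnitude 0.62367 rad/s.

0.624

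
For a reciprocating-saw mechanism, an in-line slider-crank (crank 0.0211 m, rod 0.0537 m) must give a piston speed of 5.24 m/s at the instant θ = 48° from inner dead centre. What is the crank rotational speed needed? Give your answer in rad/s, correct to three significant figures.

262

For an in-line slider-crank, |v_piston| = rω|sinθ|·[1 + r cosθ/√(L² − r² sin²θ)].
With r = 0.0211 m, L = 0.0537 m, θ = 48°: the bracketed kinematic factor |dx/dθ| = 0.019991 m.
ω = v/|dx/dθ| = 5.24/0.019991 = 262.12 rad/s.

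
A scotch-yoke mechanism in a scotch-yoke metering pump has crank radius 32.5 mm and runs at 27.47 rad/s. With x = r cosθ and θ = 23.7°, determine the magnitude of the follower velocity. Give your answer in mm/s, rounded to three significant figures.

359

ω = 27.47 rad/s
x = r cosθ ⇒ ẋ = −rω sinθ.
|v| = rω|sinθ| = 0.0325·27.47·|sin 23.7°| = 0.35885 m/s = 358.85 mm/s.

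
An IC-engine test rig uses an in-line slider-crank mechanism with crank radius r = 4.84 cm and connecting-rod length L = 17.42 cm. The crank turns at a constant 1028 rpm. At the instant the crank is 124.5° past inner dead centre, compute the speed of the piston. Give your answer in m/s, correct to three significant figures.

ω = 2π·1028/60 = 107.7 rad/s
For an in-line slider-crank, x = r cosθ + √(L² − r² sin²θ), so v = −rω sinθ·[1 + r cosθ/√(L² − r² sin²θ)].
With r = 0.0484 m, L = 0.1742 m, θ = 124.5°: √(L² − r² sin²θ) = 0.16957 m.
v = −0.0484·107.7·0.82413·[1 + 0.0484·-0.56641/0.16957] = -3.5998 m/s.
|v| = 3.5998 m/s.

3.60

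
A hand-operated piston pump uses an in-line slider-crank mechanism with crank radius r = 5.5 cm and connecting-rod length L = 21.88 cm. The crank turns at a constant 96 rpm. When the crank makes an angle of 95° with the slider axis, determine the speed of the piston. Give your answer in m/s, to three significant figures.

ω = 2π·96/60 = 10.05 rad/s
For an in-line slider-crank, x = r cosθ + √(L² − r² sin²θ), so v = −rω sinθ·[1 + r cosθ/√(L² − r² sin²θ)].
With r = 0.055 m, L = 0.2188 m, θ = 95°: √(L² − r² sin²θ) = 0.21183 m.
v = −0.055·10.05·0.99619·[1 + 0.055·-0.08716/0.21183] = -0.53835 m/s.
|v| = 0.53835 m/s.

0.538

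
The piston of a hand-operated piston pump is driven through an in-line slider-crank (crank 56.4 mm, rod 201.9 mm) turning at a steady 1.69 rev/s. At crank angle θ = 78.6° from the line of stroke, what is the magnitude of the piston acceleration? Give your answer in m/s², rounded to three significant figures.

ω = 2π·1.69 = 10.62 rad/s
x(θ) = r cosθ + √(L² − r² sin²θ); with ω constant, a = ω²·d²x/dθ².
d²x/dθ² = −r cosθ − r²(cos2θ)/√u − r⁴ sin²2θ/(4u^{3/2}),  u = L² − r² sin²θ = 0.0377069 m².
Substituting r = 0.0564 m, L = 0.2019 m, θ = 78.6°: d²x/dθ² = +0.0039015 m.
a = ω²·d²x/dθ² = (10.62)²·(+0.0039015) = +0.43992 m/s²;  |a| = 0.43992 m/s².

0.440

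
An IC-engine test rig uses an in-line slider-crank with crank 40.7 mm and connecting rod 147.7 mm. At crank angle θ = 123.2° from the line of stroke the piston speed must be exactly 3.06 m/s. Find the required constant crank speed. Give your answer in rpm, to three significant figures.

1020

For an in-line slider-crank, |v_piston| = rω|sinθ|·[1 + r cosθ/√(L² − r² sin²θ)].
With r = 0.0407 m, L = 0.1477 m, θ = 123.2°: the bracketed kinematic factor |dx/dθ| = 0.028775 m.
ω = v/|dx/dθ| = 3.06/0.028775 = 106.34 rad/s.
N = 60ω/(2π) = 1015.5 rpm.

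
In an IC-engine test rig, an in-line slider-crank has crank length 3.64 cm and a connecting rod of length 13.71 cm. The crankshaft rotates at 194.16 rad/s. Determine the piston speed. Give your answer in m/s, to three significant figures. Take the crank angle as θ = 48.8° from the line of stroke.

ω = 194.2 rad/s
For an in-line slider-crank, x = r cosθ + √(L² − r² sin²θ), so v = −rω sinθ·[1 + r cosθ/√(L² − r² sin²θ)].
With r = 0.0364 m, L = 0.1371 m, θ = 48.8°: √(L² − r² sin²θ) = 0.13434 m.
v = −0.0364·194.2·0.75241·[1 + 0.0364·0.65869/0.13434] = -6.2667 m/s.
|v| = 6.2667 m/s.

6.27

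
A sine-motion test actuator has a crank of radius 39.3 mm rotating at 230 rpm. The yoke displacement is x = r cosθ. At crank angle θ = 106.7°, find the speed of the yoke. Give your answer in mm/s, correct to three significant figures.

907

ω = 24.09 rad/s (from 230 rpm).
x = r cosθ ⇒ ẋ = −rω sinθ.
|v| = rω|sinθ| = 0.0393·24.09·|sin 106.7°| = 0.90664 m/s = 906.64 mm/s.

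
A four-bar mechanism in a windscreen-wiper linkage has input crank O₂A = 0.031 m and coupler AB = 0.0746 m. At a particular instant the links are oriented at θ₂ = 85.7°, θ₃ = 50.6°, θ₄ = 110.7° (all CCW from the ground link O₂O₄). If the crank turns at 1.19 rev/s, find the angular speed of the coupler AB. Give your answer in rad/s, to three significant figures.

ω₂ = 7.477 rad/s (from 1.19 rev/s).
Differentiating the loop-closure r₂e^{iθ₂}+r₃e^{iθ₃}=r₁+r₄e^{iθ₄} gives r₂ω₂e^{iθ₂}+r₃ω₃e^{iθ₃}=r₄ω₄e^{iθ₄}.
Eliminating the other unknown: ω₃ = r₂ω₂ sin(θ₄−θ₂) / [r₃ sin(θ₃−θ₄)].
Numerator sine = +0.42262; denominator sine = -0.86690.
Result = 0.031·7.477·(+0.42262) / (0.0746·(-0.86690)) = -1.5147 rad/s; magnitude 1.5147 rad/s.

1.51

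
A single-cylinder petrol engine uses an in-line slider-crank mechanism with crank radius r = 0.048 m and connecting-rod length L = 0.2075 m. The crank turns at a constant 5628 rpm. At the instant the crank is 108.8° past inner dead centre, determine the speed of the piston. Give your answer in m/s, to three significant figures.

24.7

ω = 2π·5628/60 = 589.4 rad/s
For an in-line slider-crank, x = r cosθ + √(L² − r² sin²θ), so v = −rω sinθ·[1 + r cosθ/√(L² − r² sin²θ)].
With r = 0.048 m, L = 0.2075 m, θ = 108.8°: √(L² − r² sin²θ) = 0.20246 m.
v = −0.048·589.4·0.94665·[1 + 0.048·-0.32227/0.20246] = -24.734 m/s.
|v| = 24.734 m/s.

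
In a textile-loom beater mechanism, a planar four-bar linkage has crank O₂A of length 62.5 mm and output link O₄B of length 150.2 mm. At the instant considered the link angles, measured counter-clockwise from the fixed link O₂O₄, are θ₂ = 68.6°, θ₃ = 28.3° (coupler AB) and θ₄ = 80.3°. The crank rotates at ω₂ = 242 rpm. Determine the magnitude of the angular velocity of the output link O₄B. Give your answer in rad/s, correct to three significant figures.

8.66

ω₂ = 25.34 rad/s (from 242 rpm).
Differentiating the loop-closure r₂e^{iθ₂}+r₃e^{iθ₃}=r₁+r₄e^{iθ₄} gives r₂ω₂e^{iθ₂}+r₃ω₃e^{iθ₃}=r₄ω₄e^{iθ₄}.
Eliminating the other unknown: ω₄ = r₂ω₂ sin(θ₂−θ₃) / [r₄ sin(θ₄−θ₃)].
Numerator sine = +0.64679; denominator sine = +0.78801.
Result = 0.0625·25.34·(+0.64679) / (0.1502·(+0.78801)) = +8.6554 rad/s; magnitude 8.6554 rad/s.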